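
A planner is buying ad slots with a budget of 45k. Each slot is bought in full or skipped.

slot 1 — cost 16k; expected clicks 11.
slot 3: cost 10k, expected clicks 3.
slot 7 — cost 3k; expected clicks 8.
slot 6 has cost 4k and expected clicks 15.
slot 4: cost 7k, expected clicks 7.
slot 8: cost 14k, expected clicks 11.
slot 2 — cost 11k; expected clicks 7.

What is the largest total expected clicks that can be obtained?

52

Allowing fractional choices, the relaxed optimum would be about 52.6, but ad slots are indivisible.
slot 1 + slot 7 + slot 6 + slot 4 + slot 8: cost 16 + 3 + 4 + 7 + 14 = 44 ≤ 45, expected clicks 11 + 8 + 15 + 7 + 11 = 52.
slot 1 + slot 7 + slot 6 + slot 4 + slot 2: cost 16 + 3 + 4 + 7 + 11 = 41 ≤ 45, expected clicks 11 + 8 + 15 + 7 + 7 = 48.
slot 7 + slot 6 + slot 4 + slot 8 + slot 2: cost 3 + 4 + 7 + 14 + 11 = 39 ≤ 45, expected clicks 8 + 15 + 7 + 11 + 7 = 48.
Best is slot 1, slot 7, slot 6, slot 4, and slot 8 with total expected clicks 52.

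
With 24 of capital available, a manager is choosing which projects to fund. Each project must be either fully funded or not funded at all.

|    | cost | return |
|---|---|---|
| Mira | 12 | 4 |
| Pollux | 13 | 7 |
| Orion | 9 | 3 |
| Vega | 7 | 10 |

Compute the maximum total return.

This is an integer program with binary decision variables.
Allowing fractional choices, the relaxed optimum would be about 18.3, but projects are indivisible.
Pollux + Vega: cost 13 + 7 = 20 ≤ 24, return 7 + 10 = 17.
Orion + Vega: cost 9 + 7 = 16 ≤ 24, return 3 + 10 = 13.
Mira + Vega: cost 12 + 7 = 19 ≤ 24, return 4 + 10 = 14.
Best is Pollux and Vega with total return 17.

17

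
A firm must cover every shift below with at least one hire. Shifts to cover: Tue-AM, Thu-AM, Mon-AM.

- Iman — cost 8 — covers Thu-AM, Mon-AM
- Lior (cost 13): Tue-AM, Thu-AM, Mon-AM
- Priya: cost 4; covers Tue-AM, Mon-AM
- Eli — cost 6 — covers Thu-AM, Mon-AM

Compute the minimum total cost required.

Choose Priya and Eli: together they cover Tue-AM, Thu-AM, Mon-AM — every shift.
Total cost: 4 + 6 = 10.
No cover costs less than 10.

10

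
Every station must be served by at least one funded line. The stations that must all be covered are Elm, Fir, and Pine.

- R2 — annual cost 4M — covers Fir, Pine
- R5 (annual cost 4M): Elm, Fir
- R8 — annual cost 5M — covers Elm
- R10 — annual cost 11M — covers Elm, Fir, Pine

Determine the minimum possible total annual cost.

Choose R2 and R5: together they cover Elm, Fir, Pine — every station.
Total annual cost: 4 + 4 = 8.
No cover costs less than 8.

8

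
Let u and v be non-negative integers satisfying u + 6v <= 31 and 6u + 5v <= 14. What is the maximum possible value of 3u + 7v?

(u,v)=(0,2): 1·0+6·2=12≤31, 6·0+5·2=10≤14, objective 14.
(u,v)=(1,1): 1·1+6·1=7≤31, 6·1+5·1=11≤14, objective 10.
(u,v)=(0,1): 1·0+6·1=6≤31, 6·0+5·1=5≤14, objective 7.
Maximum is 14 at (u,v)=(0,2).

14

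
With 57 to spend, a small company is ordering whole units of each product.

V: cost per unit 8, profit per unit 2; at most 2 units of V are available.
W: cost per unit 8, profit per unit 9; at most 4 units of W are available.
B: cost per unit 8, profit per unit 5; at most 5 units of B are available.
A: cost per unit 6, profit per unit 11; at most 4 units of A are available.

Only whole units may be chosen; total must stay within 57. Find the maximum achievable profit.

80

4×W and 4×A: cost 56 ≤ 57, profit 4·9 + 4·11 = 80.
3×W, 1×B, and 4×A: cost 56 ≤ 57, profit 3·9 + 1·5 + 4·11 = 76.
Best is 80.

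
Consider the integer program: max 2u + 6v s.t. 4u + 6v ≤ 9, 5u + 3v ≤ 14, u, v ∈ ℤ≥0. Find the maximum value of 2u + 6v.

(u,v)=(0,1): 4·0+6·1=6≤9, 5·0+3·1=3≤14, objective 6.
(u,v)=(1,0): 4·1+6·0=4≤9, 5·1+3·0=5≤14, objective 2.
(u,v)=(0,0): 4·0+6·0=0≤9, 5·0+3·0=0≤14, objective 0.
Maximum is 6 at (u,v)=(0,1).

6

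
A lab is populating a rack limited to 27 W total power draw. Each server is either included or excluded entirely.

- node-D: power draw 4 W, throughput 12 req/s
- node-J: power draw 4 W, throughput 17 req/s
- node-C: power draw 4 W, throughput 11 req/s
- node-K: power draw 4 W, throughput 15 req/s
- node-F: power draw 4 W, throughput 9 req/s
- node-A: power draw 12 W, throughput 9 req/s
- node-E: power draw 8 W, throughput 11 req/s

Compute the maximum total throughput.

Take node-D, node-J, node-C, node-K, and node-E: power draw 4 + 4 + 4 + 4 + 8 = 24 ≤ 27, throughput 12 + 17 + 11 + 15 + 11 = 66.
No other feasible combination does better.

66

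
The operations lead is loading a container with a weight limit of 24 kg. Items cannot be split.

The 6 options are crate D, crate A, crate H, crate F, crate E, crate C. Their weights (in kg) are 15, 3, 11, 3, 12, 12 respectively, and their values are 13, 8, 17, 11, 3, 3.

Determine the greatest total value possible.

36

Allowing fractional choices, the relaxed optimum would be about 42.1, but items are indivisible.
crate D + crate A + crate F: weight 15 + 3 + 3 = 21 ≤ 24, value 13 + 8 + 11 = 32.
crate A + crate H + crate F: weight 3 + 11 + 3 = 17 ≤ 24, value 8 + 17 + 11 = 36.
Best is crate A, crate H, and crate F with total value 36.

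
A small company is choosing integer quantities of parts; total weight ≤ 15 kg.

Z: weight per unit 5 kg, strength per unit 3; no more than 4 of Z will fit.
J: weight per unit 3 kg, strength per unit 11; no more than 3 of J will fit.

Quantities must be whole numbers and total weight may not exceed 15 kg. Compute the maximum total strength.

36

J has the best ratio (11/3); taking only J gives at most 3×11 = 33 (stopped by the supply cap of 3).
Mixing does better — 1×Z and 3×J: weight 14 ≤ 15, strength 1·3 + 3·11 = 36.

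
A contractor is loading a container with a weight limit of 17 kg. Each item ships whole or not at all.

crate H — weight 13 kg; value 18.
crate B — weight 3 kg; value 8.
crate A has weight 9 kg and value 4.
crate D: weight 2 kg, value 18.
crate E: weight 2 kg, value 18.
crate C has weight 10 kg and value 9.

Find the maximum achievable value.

Treat it as a binary knapsack problem.
crate H + crate D + crate E: weight 13 + 2 + 2 = 17 ≤ 17, value 18 + 18 + 18 = 54.
crate B + crate D + crate E + crate C: weight 3 + 2 + 2 + 10 = 17 ≤ 17, value 8 + 18 + 18 + 9 = 53.
Best is crate H, crate D, and crate E with total value 54.

54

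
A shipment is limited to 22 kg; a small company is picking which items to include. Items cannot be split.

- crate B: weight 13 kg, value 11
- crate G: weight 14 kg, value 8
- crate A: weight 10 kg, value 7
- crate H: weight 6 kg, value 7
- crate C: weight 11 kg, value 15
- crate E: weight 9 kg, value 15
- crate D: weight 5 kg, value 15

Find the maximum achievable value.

crate E + crate D: weight 9 + 5 = 14 ≤ 22, value 15 + 15 = 30.
crate H + crate E + crate D: weight 6 + 9 + 5 = 20 ≤ 22, value 7 + 15 + 15 = 37.
crate H + crate C + crate D: weight 6 + 11 + 5 = 22 ≤ 22, value 7 + 15 + 15 = 37.
The maximum value is 37; one optimal choice is crate H, crate E, and crate D.

37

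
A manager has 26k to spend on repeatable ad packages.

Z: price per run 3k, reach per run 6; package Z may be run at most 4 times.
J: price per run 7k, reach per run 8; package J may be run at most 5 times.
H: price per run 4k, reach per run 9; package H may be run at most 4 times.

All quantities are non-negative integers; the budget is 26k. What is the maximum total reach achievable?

This is a bounded integer knapsack.
H has the best ratio (9/4); taking only H gives at most 4×9 = 36 (stopped by the supply cap of 4).
Mixing does better — 3×Z and 4×H: price 25 ≤ 26, reach 3·6 + 4·9 = 54.

54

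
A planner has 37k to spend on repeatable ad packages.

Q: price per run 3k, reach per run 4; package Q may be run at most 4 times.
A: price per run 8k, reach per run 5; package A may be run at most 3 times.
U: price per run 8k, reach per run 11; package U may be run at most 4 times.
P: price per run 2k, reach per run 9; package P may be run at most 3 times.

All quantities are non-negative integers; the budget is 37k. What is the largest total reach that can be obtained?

68

4×Q, 2×U, and 3×P: price 34 ≤ 37, reach 4·4 + 2·11 + 3·9 = 65.
2×Q, 3×U, and 3×P: price 36 ≤ 37, reach 2·4 + 3·11 + 3·9 = 68.
Best is 68.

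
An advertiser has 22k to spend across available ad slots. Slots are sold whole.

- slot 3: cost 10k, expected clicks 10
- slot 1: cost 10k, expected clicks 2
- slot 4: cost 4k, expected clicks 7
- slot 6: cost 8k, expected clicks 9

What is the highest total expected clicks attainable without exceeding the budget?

slot 3 + slot 6: cost 10 + 8 = 18 ≤ 22, expected clicks 10 + 9 = 19.
slot 3 + slot 4 + slot 6: cost 10 + 4 + 8 = 22 ≤ 22, expected clicks 10 + 7 + 9 = 26.
Best is slot 3, slot 4, and slot 6 with total expected clicks 26.

26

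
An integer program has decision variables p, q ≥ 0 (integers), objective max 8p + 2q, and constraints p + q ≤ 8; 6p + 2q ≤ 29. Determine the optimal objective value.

36

The continuous relaxation peaks at (4.83, 0) with value 38.67; rounding to a feasible lattice point costs some objective.
(p,q)=(4,2): 1·4+1·2=6≤8, 6·4+2·2=28≤29, objective 36.
(p,q)=(4,1): 1·4+1·1=5≤8, 6·4+2·1=26≤29, objective 34.
(p,q)=(4,0): 1·4+1·0=4≤8, 6·4+2·0=24≤29, objective 32.
The best lattice point is (4,2), giving 36.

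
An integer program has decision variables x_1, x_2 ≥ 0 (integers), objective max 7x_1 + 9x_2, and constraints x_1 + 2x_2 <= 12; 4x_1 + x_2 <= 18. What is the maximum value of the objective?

59

Relaxing integrality, the LP optimum is 62.57 at (x_1,x_2) = (3.43, 4.29), which is not an integer point.
(x_1,x_2)=(2,5): 1·2+2·5=12≤12, 4·2+1·5=13≤18, objective 59.
(x_1,x_2)=(3,4): 1·3+2·4=11≤12, 4·3+1·4=16≤18, objective 57.
(x_1,x_2)=(1,5): 1·1+2·5=11≤12, 4·1+1·5=9≤18, objective 52.
Maximum is 59 at (x_1,x_2)=(2,5).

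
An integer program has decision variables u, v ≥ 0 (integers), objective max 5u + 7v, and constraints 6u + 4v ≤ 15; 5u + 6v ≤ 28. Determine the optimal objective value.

21

(u,v)=(0,3) is feasible, giving 21.
(u,v)=(1,2) is feasible, giving 19.
Maximum is 21 at (u,v)=(0,3).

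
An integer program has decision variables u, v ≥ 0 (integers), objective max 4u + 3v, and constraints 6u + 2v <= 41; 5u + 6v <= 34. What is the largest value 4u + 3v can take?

Relaxing integrality, the LP optimum is 27.20 at (u,v) = (6.8, 0), which is not an integer point.
(u,v)=(6,0): 6·6+2·0=36≤41, 5·6+6·0=30≤34, objective 24.
(u,v)=(5,1): 6·5+2·1=32≤41, 5·5+6·1=31≤34, objective 23.
No feasible integer point exceeds 24.

24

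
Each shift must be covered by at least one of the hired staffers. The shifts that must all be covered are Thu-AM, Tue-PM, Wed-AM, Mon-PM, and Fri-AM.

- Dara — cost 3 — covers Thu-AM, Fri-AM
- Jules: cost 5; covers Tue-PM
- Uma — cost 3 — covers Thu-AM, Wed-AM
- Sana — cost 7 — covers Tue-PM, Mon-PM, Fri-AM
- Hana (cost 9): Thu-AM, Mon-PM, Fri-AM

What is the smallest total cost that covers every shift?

The greedy cost-per-new-shift heuristic would pick Dara, Uma, and Sana for 13, but a cheaper cover exists.
Choose Uma and Sana: together they cover Thu-AM, Tue-PM, Wed-AM, Mon-PM, Fri-AM — every shift.
Total cost: 3 + 7 = 10.
No cover costs less than 10.

10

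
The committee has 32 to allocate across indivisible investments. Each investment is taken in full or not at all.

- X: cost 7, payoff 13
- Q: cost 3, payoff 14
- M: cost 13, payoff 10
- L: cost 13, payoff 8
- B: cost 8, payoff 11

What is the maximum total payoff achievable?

Take X, Q, M, and B: cost 7 + 3 + 13 + 8 = 31 ≤ 32, payoff 13 + 14 + 10 + 11 = 48.
No other feasible combination does better.

48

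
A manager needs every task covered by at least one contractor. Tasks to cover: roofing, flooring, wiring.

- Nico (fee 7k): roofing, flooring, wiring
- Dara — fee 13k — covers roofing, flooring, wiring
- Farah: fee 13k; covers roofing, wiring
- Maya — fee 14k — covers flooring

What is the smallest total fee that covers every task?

Nico alone covers roofing, flooring, wiring — every task.
Total fee: 7.
No cover costs less than 7.

7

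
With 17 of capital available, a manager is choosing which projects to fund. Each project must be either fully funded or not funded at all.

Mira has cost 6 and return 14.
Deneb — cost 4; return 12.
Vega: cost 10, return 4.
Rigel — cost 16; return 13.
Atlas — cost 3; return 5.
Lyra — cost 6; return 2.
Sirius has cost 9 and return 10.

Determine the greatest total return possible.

31

This is an integer program with binary decision variables.
Deneb + Atlas + Sirius: cost 4 + 3 + 9 = 16 ≤ 17, return 12 + 5 + 10 = 27.
Mira + Deneb + Atlas: cost 6 + 4 + 3 = 13 ≤ 17, return 14 + 12 + 5 = 31.
Mira + Deneb + Lyra: cost 6 + 4 + 6 = 16 ≤ 17, return 14 + 12 + 2 = 28.
Best is Mira, Deneb, and Atlas with total return 31.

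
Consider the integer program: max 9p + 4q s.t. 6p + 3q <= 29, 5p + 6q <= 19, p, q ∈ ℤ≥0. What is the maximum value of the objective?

27

Relaxing integrality, the LP optimum is 34.20 at (p,q) = (3.8, 0), which is not an integer point.
(p,q)=(3,0): 6·3+3·0=18≤29, 5·3+6·0=15≤19, objective 27.
(p,q)=(2,1): 6·2+3·1=15≤29, 5·2+6·1=16≤19, objective 22.
(p,q)=(2,0): 6·2+3·0=12≤29, 5·2+6·0=10≤19, objective 18.
No feasible integer point exceeds 27.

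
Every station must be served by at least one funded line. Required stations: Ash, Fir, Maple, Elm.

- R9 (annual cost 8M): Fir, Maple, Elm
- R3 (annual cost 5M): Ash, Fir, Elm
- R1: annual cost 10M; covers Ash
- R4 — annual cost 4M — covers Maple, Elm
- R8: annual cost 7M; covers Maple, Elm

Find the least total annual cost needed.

Choose R3 and R4: together they cover Ash, Fir, Maple, Elm — every station.
Total annual cost: 5 + 4 = 9.
No cover costs less than 9.

9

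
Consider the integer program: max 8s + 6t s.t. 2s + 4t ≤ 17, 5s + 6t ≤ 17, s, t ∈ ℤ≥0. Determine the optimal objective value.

The continuous relaxation peaks at (3.4, 0) with value 27.20; rounding to a feasible lattice point costs some objective.
(s,t)=(3,0): 2·3+4·0=6≤17, 5·3+6·0=15≤17, objective 24.
(s,t)=(2,1): 2·2+4·1=8≤17, 5·2+6·1=16≤17, objective 22.
The best lattice point is (3,0), giving 24.

24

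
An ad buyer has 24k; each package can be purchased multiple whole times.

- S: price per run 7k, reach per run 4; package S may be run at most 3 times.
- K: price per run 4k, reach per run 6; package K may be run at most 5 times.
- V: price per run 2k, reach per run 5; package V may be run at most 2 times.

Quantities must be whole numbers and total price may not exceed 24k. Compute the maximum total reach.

40

This is a bounded integer knapsack.
V has the best ratio (5/2); taking only V gives at most 2×5 = 10 (stopped by the supply cap of 2).
Mixing does better — 5×K and 2×V: price 24 ≤ 24, reach 5·6 + 2·5 = 40.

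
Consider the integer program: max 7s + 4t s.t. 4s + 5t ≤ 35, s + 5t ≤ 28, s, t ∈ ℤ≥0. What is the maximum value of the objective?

The continuous relaxation peaks at (8.75, 0) with value 61.25; rounding to a feasible lattice point costs some objective.
(s,t)=(8,0) is feasible, giving 56.
(s,t)=(7,1) is feasible, giving 53.
(s,t)=(7,0) is feasible, giving 49.
The best lattice point is (8,0), giving 56.

56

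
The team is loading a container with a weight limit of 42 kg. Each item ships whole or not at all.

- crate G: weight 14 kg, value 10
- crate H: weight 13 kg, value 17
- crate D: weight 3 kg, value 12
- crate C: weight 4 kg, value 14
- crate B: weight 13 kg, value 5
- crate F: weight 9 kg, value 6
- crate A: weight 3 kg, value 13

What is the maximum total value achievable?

66

crate H + crate D + crate C + crate B + crate A: weight 13 + 3 + 4 + 13 + 3 = 36 ≤ 42, value 17 + 12 + 14 + 5 + 13 = 61.
crate G + crate H + crate D + crate C + crate A: weight 14 + 13 + 3 + 4 + 3 = 37 ≤ 42, value 10 + 17 + 12 + 14 + 13 = 66.
crate H + crate D + crate C + crate F + crate A: weight 13 + 3 + 4 + 9 + 3 = 32 ≤ 42, value 17 + 12 + 14 + 6 + 13 = 62.
Best is crate G, crate H, crate D, crate C, and crate A with total value 66.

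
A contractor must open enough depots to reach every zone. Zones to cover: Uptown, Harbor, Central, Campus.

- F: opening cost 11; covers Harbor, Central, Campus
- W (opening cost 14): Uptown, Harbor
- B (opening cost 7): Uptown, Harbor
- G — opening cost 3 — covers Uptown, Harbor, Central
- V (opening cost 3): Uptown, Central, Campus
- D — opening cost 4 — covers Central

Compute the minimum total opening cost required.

Choose G and V: together they cover Uptown, Harbor, Central, Campus — every zone.
Total opening cost: 3 + 3 = 6.
No cover costs less than 6.

6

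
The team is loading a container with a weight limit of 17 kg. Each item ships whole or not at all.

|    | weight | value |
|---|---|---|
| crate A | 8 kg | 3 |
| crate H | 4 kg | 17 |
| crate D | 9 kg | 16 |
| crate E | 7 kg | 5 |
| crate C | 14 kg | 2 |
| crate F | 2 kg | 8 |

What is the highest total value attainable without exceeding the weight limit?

41

Take crate H, crate D, and crate F: weight 4 + 9 + 2 = 15 ≤ 17, value 17 + 16 + 8 = 41.
No other feasible combination does better.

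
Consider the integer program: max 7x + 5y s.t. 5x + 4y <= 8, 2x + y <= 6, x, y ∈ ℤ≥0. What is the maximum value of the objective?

The continuous relaxation peaks at (1.6, 0) with value 11.20; rounding to a feasible lattice point costs some objective.
(x,y)=(0,2) is feasible, giving 10.
(x,y)=(1,0) is feasible, giving 7.
(x,y)=(0,1) is feasible, giving 5.
(x,y)=(0,0) is feasible, giving 0.
Maximum is 10 at (x,y)=(0,2).

10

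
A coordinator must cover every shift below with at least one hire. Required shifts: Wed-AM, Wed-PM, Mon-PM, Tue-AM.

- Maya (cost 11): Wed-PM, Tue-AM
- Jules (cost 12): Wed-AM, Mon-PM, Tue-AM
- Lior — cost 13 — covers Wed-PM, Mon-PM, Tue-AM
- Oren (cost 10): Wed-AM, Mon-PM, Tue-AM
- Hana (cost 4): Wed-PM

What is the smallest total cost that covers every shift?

14

This is an integer covering problem.
Choose Oren and Hana: together they cover Wed-AM, Wed-PM, Mon-PM, Tue-AM — every shift.
Total cost: 10 + 4 = 14.
No cover costs less than 14.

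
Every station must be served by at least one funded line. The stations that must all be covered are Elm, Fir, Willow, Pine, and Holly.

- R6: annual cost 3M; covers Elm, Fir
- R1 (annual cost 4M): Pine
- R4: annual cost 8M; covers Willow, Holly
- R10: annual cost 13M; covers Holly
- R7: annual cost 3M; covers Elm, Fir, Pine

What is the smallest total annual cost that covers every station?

11

Choose R4 and R7: together they cover Elm, Fir, Willow, Pine, Holly — every station.
Total annual cost: 8 + 3 = 11.
No cover costs less than 11.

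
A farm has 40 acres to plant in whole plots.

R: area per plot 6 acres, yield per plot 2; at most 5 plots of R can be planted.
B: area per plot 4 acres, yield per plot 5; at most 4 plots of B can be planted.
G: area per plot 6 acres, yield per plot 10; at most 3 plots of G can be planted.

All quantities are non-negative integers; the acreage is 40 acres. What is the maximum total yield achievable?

G has the best ratio (10/6); taking only G gives at most 3×10 = 30 (stopped by the supply cap of 3).
Mixing does better — 1×R, 4×B, and 3×G: area 40 ≤ 40, yield 1·2 + 4·5 + 3·10 = 52.

52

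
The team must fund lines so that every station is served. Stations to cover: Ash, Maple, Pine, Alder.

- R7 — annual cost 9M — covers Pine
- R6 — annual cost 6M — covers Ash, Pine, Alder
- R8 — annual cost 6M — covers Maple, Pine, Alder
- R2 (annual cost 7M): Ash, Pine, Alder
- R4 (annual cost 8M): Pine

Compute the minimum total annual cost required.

Choose R6 and R8: together they cover Ash, Maple, Pine, Alder — every station.
Total annual cost: 6 + 6 = 12.
No cover costs less than 12.

12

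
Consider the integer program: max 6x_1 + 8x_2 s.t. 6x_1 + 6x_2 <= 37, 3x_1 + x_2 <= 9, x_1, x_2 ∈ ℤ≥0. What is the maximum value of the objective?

48

(x_1,x_2)=(0,6): 6·0+6·6=36≤37, 3·0+1·6=6≤9, objective 48.
(x_1,x_2)=(1,5): 6·1+6·5=36≤37, 3·1+1·5=8≤9, objective 46.
(x_1,x_2)=(0,5): 6·0+6·5=30≤37, 3·0+1·5=5≤9, objective 40.
Maximum is 48 at (x_1,x_2)=(0,6).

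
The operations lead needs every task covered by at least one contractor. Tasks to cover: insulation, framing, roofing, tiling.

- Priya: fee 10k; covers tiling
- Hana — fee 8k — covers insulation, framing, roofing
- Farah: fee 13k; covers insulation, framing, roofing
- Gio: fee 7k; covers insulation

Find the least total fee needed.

This is an integer covering problem.
Choose Priya and Hana: together they cover insulation, framing, roofing, tiling — every task.
Total fee: 10 + 8 = 18.
No cover costs less than 18.

18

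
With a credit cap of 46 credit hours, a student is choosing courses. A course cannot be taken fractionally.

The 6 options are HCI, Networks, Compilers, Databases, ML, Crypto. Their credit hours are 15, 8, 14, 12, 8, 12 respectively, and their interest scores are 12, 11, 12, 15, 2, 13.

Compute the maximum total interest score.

Take Networks, Compilers, Databases, and Crypto: credit hours 8 + 14 + 12 + 12 = 46 ≤ 46, interest score 11 + 12 + 15 + 13 = 51.
No other feasible combination does better.

51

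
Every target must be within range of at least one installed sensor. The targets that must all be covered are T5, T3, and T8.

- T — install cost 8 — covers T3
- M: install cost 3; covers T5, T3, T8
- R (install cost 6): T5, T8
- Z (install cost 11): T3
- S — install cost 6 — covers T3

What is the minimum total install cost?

This is a weighted set-cover instance.
M alone covers T5, T3, T8 — every target.
Total install cost: 3.

3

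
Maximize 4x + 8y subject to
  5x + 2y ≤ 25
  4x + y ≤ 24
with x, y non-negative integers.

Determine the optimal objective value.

(x,y)=(0,12) is feasible, giving 96.
(x,y)=(0,11) is feasible, giving 88.
Maximum is 96 at (x,y)=(0,12).

96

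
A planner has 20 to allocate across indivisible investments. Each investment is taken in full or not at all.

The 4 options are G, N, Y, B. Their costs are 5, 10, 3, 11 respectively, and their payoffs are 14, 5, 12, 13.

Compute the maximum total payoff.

Take G, Y, and B: cost 5 + 3 + 11 = 19 ≤ 20, payoff 14 + 12 + 13 = 39.
No other feasible combination does better.

39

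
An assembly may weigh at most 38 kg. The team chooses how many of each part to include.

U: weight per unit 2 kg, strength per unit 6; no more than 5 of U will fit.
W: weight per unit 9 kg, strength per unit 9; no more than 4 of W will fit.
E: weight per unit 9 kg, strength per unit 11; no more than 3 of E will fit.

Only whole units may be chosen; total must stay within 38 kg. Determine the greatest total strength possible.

This is a bounded integer knapsack.
Take 5×U and 3×E: weight 37 ≤ 38, strength 5·6 + 3·11 = 63.
U has the best ratio (6/2) and is taken to its limit of 5; remaining capacity is filled optimally with the others.

63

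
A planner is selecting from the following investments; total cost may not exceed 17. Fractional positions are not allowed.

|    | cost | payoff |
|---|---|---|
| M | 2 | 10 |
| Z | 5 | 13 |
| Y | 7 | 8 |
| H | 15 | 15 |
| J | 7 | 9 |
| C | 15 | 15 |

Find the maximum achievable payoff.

Take M, Z, and J: cost 2 + 5 + 7 = 14 ≤ 17, payoff 10 + 13 + 9 = 32.
No other feasible combination does better.

32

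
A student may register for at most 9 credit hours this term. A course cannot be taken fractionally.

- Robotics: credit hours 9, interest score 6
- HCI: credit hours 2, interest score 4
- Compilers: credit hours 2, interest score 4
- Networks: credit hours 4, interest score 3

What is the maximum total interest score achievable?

11

HCI + Networks: credit hours 2 + 4 = 6 ≤ 9, interest score 4 + 3 = 7.
HCI + Compilers: credit hours 2 + 2 = 4 ≤ 9, interest score 4 + 4 = 8.
HCI + Compilers + Networks: credit hours 2 + 2 + 4 = 8 ≤ 9, interest score 4 + 4 + 3 = 11.
Best is HCI, Compilers, and Networks with total interest score 11.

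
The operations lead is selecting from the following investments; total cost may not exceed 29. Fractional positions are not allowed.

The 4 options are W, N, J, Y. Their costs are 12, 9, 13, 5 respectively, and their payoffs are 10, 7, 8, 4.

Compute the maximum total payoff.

21

W + J: cost 12 + 13 = 25 ≤ 29, payoff 10 + 8 = 18.
N + J + Y: cost 9 + 13 + 5 = 27 ≤ 29, payoff 7 + 8 + 4 = 19.
W + N + Y: cost 12 + 9 + 5 = 26 ≤ 29, payoff 10 + 7 + 4 = 21.
Best is W, N, and Y with total payoff 21.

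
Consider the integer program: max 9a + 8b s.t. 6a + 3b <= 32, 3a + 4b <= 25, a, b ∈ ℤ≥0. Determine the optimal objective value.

59

(a,b)=(3,4): 6·3+3·4=30≤32, 3·3+4·4=25≤25, objective 59.
(a,b)=(4,2): 6·4+3·2=30≤32, 3·4+4·2=20≤25, objective 52.
Maximum is 59 at (a,b)=(3,4).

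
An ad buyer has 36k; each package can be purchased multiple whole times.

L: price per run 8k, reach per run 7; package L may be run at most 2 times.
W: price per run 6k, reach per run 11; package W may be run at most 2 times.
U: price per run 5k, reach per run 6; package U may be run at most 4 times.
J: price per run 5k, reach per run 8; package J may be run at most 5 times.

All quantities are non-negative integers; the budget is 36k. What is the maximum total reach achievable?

57

W has the best ratio (11/6); taking only W gives at most 2×11 = 22 (stopped by the supply cap of 2).
Mixing does better — 1×W, 1×U, and 5×J: price 36 ≤ 36, reach 1·11 + 1·6 + 5·8 = 57.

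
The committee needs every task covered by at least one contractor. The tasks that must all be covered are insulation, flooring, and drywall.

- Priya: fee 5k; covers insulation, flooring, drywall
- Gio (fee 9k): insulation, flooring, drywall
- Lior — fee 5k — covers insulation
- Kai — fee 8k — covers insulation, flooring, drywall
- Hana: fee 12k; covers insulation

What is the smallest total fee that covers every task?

Priya alone covers insulation, flooring, drywall — every task.
Total fee: 5.
No cover costs less than 5.

5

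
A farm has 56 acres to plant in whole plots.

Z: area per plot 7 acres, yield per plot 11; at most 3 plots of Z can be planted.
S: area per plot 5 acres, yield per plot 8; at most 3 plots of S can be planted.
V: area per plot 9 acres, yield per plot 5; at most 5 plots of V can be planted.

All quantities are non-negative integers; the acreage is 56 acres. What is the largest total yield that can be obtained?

67

S has the best ratio (8/5); taking only S gives at most 3×8 = 24 (stopped by the supply cap of 3).
Mixing does better — 3×Z, 3×S, and 2×V: area 54 ≤ 56, yield 3·11 + 3·8 + 2·5 = 67.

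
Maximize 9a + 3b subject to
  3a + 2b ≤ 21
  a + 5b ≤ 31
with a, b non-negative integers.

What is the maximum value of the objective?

63

(a,b)=(7,0) is feasible, giving 63.
(a,b)=(6,1) is feasible, giving 57.
(a,b)=(6,0) is feasible, giving 54.
The best lattice point is (7,0), giving 63.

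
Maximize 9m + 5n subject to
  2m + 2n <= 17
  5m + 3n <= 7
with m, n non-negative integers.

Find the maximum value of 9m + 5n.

10

(m,n)=(0,2): 2·0+2·2=4≤17, 5·0+3·2=6≤7, objective 10.
(m,n)=(1,0): 2·1+2·0=2≤17, 5·1+3·0=5≤7, objective 9.
The best lattice point is (0,2), giving 10.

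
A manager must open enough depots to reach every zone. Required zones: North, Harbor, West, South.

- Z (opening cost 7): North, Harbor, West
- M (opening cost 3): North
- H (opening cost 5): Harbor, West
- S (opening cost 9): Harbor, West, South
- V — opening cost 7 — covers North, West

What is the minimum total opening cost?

This is an integer covering problem.
Choose M and S: together they cover North, Harbor, West, South — every zone.
Total opening cost: 3 + 9 = 12.

12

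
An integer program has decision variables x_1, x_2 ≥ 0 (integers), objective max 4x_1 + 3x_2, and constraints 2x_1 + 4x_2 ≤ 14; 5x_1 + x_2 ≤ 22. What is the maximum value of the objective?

19

Relaxing integrality, the LP optimum is 20.78 at (x_1,x_2) = (4.11, 1.44), which is not an integer point.
(x_1,x_2)=(4,1): 2·4+4·1=12≤14, 5·4+1·1=21≤22, objective 19.
(x_1,x_2)=(3,2): 2·3+4·2=14≤14, 5·3+1·2=17≤22, objective 18.
(x_1,x_2)=(4,0): 2·4+4·0=8≤14, 5·4+1·0=20≤22, objective 16.
(x_1,x_2)=(3,1): 2·3+4·1=10≤14, 5·3+1·1=16≤22, objective 15.
No feasible integer point exceeds 19.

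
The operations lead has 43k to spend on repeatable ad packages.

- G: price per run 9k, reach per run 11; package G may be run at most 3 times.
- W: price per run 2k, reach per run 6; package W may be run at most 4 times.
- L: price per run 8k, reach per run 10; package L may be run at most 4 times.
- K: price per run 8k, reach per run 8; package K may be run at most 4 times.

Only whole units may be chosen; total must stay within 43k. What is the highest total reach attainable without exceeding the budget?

Take 3×G, 4×W, and 1×L: price 43 ≤ 43, reach 3·11 + 4·6 + 1·10 = 67.
W has the best ratio (6/2) and is taken to its limit of 4; remaining capacity is filled optimally with the others.

67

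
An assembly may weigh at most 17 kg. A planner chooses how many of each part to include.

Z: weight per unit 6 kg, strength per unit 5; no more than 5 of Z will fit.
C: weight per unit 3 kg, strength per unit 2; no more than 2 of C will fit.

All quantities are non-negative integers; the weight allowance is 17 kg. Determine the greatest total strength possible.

Z has the best ratio (5/6); taking only Z gives at most 2×5 = 10 (stopped by the weight limit).
Mixing does better — 2×Z and 1×C: weight 15 ≤ 17, strength 2·5 + 1·2 = 12.

12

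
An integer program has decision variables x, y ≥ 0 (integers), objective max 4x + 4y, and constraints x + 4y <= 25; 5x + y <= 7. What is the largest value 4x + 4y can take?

(x,y)=(0,6) is feasible, giving 24.
(x,y)=(0,5) is feasible, giving 20.
Maximum is 24 at (x,y)=(0,6).

24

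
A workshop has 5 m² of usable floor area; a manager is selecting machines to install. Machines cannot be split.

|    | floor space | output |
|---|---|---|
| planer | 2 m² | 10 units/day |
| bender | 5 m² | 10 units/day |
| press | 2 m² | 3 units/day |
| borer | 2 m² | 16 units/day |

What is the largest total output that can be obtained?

Allowing fractional choices, the relaxed optimum would be about 28.0, but machines are indivisible.
press + borer: floor space 2 + 2 = 4 ≤ 5, output 3 + 16 = 19.
planer + borer: floor space 2 + 2 = 4 ≤ 5, output 10 + 16 = 26.
Best is planer and borer with total output 26.

26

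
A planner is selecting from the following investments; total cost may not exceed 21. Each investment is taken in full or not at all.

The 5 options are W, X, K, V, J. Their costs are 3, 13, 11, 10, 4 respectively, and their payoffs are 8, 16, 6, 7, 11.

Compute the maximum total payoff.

This is an integer program with binary decision variables.
X + J: cost 13 + 4 = 17 ≤ 21, payoff 16 + 11 = 27.
W + X + J: cost 3 + 13 + 4 = 20 ≤ 21, payoff 8 + 16 + 11 = 35.
Best is W, X, and J with total payoff 35.

35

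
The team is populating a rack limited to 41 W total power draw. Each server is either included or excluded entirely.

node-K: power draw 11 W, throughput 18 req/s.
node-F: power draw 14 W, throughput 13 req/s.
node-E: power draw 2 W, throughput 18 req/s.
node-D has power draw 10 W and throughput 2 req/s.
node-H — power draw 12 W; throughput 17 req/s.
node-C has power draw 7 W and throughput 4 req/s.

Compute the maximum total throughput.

Treat it as a binary knapsack problem.
Take node-K, node-F, node-E, and node-H: power draw 11 + 14 + 2 + 12 = 39 ≤ 41, throughput 18 + 13 + 18 + 17 = 66.
No other feasible combination does better.

66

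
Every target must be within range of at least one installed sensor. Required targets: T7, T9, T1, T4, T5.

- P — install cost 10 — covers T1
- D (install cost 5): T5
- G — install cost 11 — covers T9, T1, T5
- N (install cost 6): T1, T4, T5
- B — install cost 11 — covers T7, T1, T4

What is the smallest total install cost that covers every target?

22

This is a weighted set-cover instance.
Choose G and B: together they cover T7, T9, T1, T4, T5 — every target.
Total install cost: 11 + 11 = 22.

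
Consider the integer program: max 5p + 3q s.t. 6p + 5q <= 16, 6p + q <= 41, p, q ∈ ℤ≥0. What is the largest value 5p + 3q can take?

11

(p,q)=(1,2): 6·1+5·2=16≤16, 6·1+1·2=8≤41, objective 11.
(p,q)=(2,0): 6·2+5·0=12≤16, 6·2+1·0=12≤41, objective 10.
The best lattice point is (1,2), giving 11.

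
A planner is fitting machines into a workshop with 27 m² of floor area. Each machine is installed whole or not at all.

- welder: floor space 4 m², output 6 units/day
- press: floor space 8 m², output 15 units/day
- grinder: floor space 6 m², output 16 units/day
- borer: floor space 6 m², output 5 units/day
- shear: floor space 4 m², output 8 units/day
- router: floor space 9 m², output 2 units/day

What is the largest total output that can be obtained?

press + grinder + borer + shear: floor space 8 + 6 + 6 + 4 = 24 ≤ 27, output 15 + 16 + 5 + 8 = 44.
welder + press + grinder + borer: floor space 4 + 8 + 6 + 6 = 24 ≤ 27, output 6 + 15 + 16 + 5 = 42.
welder + press + grinder + shear: floor space 4 + 8 + 6 + 4 = 22 ≤ 27, output 6 + 15 + 16 + 8 = 45.
Best is welder, press, grinder, and shear with total output 45.

45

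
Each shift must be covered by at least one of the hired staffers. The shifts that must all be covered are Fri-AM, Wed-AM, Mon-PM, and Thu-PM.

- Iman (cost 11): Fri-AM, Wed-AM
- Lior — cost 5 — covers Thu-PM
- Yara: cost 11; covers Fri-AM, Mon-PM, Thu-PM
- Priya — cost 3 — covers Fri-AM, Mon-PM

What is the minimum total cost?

19

Choose Iman, Lior, and Priya: together they cover Fri-AM, Wed-AM, Mon-PM, Thu-PM — every shift.
Total cost: 11 + 5 + 3 = 19.
No cover costs less than 19.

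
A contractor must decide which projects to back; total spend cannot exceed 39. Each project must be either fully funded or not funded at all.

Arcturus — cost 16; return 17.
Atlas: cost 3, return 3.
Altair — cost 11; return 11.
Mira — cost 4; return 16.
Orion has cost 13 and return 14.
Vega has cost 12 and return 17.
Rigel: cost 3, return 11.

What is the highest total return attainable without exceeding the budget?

Take Arcturus, Atlas, Mira, Vega, and Rigel: cost 16 + 3 + 4 + 12 + 3 = 38 ≤ 39, return 17 + 3 + 16 + 17 + 11 = 64.
No other feasible combination does better.

64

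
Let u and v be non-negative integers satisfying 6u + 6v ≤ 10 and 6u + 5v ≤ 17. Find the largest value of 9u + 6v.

9

(u,v)=(1,0) is feasible, giving 9.
(u,v)=(0,1) is feasible, giving 6.
The best lattice point is (1,0), giving 9.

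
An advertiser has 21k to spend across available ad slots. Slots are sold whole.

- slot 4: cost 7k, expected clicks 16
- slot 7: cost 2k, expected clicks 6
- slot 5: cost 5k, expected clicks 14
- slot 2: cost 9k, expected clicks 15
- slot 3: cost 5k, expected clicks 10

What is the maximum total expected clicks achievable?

46

Allowing fractional choices, the relaxed optimum would be about 49.3, but ad slots are indivisible.
slot 4 + slot 5 + slot 2: cost 7 + 5 + 9 = 21 ≤ 21, expected clicks 16 + 14 + 15 = 45.
slot 4 + slot 7 + slot 5 + slot 3: cost 7 + 2 + 5 + 5 = 19 ≤ 21, expected clicks 16 + 6 + 14 + 10 = 46.
Best is slot 4, slot 7, slot 5, and slot 3 with total expected clicks 46.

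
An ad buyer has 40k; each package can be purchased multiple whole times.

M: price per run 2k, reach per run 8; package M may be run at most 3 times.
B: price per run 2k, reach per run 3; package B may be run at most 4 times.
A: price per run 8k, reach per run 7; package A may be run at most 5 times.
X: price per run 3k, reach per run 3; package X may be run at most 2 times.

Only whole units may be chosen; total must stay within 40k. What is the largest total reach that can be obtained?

57

This is a bounded integer knapsack.
M has the best ratio (8/2); taking only M gives at most 3×8 = 24 (stopped by the supply cap of 3).
Mixing does better — 3×M, 2×B, 3×A, and 2×X: price 40 ≤ 40, reach 3·8 + 2·3 + 3·7 + 2·3 = 57.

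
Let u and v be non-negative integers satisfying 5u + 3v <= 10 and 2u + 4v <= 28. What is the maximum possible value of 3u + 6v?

The continuous relaxation peaks at (0, 3.33) with value 20.00; rounding to a feasible lattice point costs some objective.
(u,v)=(0,3) is feasible, giving 18.
(u,v)=(0,2) is feasible, giving 12.
The best lattice point is (0,3), giving 18.

18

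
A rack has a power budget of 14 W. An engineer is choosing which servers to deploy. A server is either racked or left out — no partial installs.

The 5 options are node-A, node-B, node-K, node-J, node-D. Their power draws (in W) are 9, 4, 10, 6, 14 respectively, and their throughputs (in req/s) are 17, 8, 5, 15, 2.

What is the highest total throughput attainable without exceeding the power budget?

25

Allowing fractional choices, the relaxed optimum would be about 30.6, but servers are indivisible.
node-B + node-J: power draw 4 + 6 = 10 ≤ 14, throughput 8 + 15 = 23.
node-A + node-B: power draw 9 + 4 = 13 ≤ 14, throughput 17 + 8 = 25.
Best is node-A and node-B with total throughput 25.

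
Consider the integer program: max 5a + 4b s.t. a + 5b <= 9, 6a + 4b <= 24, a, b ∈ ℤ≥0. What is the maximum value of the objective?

(a,b)=(4,0): 1·4+5·0=4≤9, 6·4+4·0=24≤24, objective 20.
(a,b)=(3,1): 1·3+5·1=8≤9, 6·3+4·1=22≤24, objective 19.
(a,b)=(3,0): 1·3+5·0=3≤9, 6·3+4·0=18≤24, objective 15.
The best lattice point is (4,0), giving 20.

20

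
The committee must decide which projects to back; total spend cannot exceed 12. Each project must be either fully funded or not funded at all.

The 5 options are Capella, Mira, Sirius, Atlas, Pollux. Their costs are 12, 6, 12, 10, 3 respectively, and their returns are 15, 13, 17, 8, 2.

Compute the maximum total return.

Allowing fractional choices, the relaxed optimum would be about 21.5, but projects are indivisible.
Sirius: cost 12 ≤ 12, return 17.
Capella: cost 12 ≤ 12, return 15.
Mira + Pollux: cost 6 + 3 = 9 ≤ 12, return 13 + 2 = 15.
Best is Sirius with total return 17.

17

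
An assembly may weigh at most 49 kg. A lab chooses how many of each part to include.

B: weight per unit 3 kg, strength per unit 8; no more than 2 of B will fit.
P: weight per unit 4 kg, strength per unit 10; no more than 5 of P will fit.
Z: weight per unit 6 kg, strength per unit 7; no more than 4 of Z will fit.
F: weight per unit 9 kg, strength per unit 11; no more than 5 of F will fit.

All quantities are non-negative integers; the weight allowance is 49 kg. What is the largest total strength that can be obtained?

91

B has the best ratio (8/3); taking only B gives at most 2×8 = 16 (stopped by the supply cap of 2).
Mixing does better — 2×B, 5×P, 2×Z, and 1×F: weight 47 ≤ 49, strength 2·8 + 5·10 + 2·7 + 1·11 = 91.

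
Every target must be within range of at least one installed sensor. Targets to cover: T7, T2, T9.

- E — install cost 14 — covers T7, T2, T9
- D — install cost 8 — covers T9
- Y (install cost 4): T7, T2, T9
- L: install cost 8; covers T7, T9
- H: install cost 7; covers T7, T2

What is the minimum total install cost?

4

Y alone covers T7, T2, T9 — every target.
Total install cost: 4.
No cover costs less than 4.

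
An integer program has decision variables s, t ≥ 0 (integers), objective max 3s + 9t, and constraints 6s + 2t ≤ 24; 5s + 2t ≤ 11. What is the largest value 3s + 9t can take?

Relaxing integrality, the LP optimum is 49.50 at (s,t) = (0, 5.5), which is not an integer point.
(s,t)=(0,5): 6·0+2·5=10≤24, 5·0+2·5=10≤11, objective 45.
(s,t)=(0,4): 6·0+2·4=8≤24, 5·0+2·4=8≤11, objective 36.
The best lattice point is (0,5), giving 45.

45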